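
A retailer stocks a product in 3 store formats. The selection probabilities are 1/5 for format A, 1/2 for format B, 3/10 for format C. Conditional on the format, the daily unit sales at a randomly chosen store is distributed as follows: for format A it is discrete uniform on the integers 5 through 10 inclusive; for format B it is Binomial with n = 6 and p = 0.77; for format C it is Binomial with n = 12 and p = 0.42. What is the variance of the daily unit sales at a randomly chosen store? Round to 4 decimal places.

Per component, A: μ=7.5, E[X²]=59.1667; B: μ=4.62, E[X²]=22.407; C: μ=5.04, E[X²]=28.3248.
E[X] = 0.2·7.5 + 0.5·4.62 + 0.3·5.04 = 5.322.
E[X²] = 0.2·59.1667 + 0.5·22.407 + 0.3·28.3248 = 31.5343.
Var(X) = E[X²] − (E[X])² = 31.5343 − 28.3237 = 3.21059.

3.2106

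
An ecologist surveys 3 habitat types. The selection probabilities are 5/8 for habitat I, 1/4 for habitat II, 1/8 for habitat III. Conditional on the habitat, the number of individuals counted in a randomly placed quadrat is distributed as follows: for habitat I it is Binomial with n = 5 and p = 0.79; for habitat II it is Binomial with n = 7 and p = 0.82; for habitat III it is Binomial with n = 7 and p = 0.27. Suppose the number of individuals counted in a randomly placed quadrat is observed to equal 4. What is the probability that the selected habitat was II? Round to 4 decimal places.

0.0802

Likelihoods P(X=4 | ·): I: 0.408976; II: 0.0922871; III: 0.0723589.
Posterior ∝ prior × likelihood. Numerator for II: 0.25·0.0922871 = 0.0230718.
Normalizing constant: 0.625·0.408976 + 0.25·0.0922871 + 0.125·0.0723589 = 0.287727.
P(II | observation) = 0.0230718 / 0.287727 = 0.0801865.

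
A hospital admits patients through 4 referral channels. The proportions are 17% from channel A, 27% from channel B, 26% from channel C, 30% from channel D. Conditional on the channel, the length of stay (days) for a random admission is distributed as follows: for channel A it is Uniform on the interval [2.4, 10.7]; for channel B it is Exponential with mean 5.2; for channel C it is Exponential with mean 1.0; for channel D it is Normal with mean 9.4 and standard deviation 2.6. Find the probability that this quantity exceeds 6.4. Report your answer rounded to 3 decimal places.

Conditional on each channel, P(X > 6.4): A: 0.518072; B: 0.292068; C: 0.00166156; D: 0.875718.
By total probability, P(X > 6.4) = 0.17·0.518072 + 0.27·0.292068 + 0.26·0.00166156 + 0.3·0.875718 = 0.430078.

0.430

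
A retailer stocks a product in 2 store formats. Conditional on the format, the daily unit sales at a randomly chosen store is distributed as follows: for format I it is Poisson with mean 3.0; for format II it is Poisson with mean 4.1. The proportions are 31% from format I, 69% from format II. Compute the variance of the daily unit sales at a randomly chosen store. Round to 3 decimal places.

Per component, I: μ=3, E[X²]=12; II: μ=4.1, E[X²]=20.91.
E[X] = 0.31·3 + 0.69·4.1 = 3.759.
E[X²] = 0.31·12 + 0.69·20.91 = 18.1479.
Var(X) = E[X²] − (E[X])² = 18.1479 − 14.1301 = 4.01782.

4.018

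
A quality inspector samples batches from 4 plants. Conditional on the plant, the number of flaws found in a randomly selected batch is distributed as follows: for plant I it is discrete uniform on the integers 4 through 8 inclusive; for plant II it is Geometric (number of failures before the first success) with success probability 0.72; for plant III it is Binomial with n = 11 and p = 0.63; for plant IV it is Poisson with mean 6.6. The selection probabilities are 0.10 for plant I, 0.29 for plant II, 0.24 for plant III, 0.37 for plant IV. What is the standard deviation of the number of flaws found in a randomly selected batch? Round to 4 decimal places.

Per component, I: μ=6, E[X²]=38; II: μ=0.388889, E[X²]=0.691358; III: μ=6.93, E[X²]=50.589; IV: μ=6.6, E[X²]=50.16.
E[X] = 0.1·6 + 0.29·0.388889 + 0.24·6.93 + 0.37·6.6 = 4.81798.
E[X²] = 0.1·38 + 0.29·0.691358 + 0.24·50.589 + 0.37·50.16 = 34.7011.
Var(X) = E[X²] − (E[X])² = 34.7011 − 23.2129 = 11.4881.
SD(X) = √11.4881 = 3.38942.

3.3894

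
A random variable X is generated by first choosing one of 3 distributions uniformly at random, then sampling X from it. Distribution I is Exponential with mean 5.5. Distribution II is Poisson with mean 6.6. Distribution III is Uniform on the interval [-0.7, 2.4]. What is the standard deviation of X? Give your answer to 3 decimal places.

Per component, I: μ=5.5, E[X²]=60.5; II: μ=6.6, E[X²]=50.16; III: μ=0.85, E[X²]=1.52333.
E[X] = 0.333333·5.5 + 0.333333·6.6 + 0.333333·0.85 = 4.31667.
E[X²] = 0.333333·60.5 + 0.333333·50.16 + 0.333333·1.52333 = 37.3944.
Var(X) = E[X²] − (E[X])² = 37.3944 − 18.6336 = 18.7608.
SD(X) = √18.7608 = 4.33138.

4.331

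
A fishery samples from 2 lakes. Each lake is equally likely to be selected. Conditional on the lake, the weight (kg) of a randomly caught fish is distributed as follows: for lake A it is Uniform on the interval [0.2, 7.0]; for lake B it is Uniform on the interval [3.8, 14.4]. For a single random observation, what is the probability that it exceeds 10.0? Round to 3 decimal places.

0.208

Conditional on each lake, P(X > 10.0): A: 0; B: 0.415094.
By total probability, P(X > 10.0) = 0.5·0 + 0.5·0.415094 = 0.207547.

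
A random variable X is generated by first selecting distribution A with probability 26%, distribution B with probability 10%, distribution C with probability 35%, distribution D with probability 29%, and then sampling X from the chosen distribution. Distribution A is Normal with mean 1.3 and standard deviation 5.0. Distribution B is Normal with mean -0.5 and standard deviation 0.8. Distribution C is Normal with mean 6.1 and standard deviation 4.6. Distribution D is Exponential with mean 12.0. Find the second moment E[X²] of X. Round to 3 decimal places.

110.978

For each component E[X²] = Var + (mean)², giving A: 26.69; B: 0.89; C: 58.37; D: 288.
Overall E[X²] = 0.26·26.69 + 0.1·0.89 + 0.35·58.37 + 0.29·288 = 110.978.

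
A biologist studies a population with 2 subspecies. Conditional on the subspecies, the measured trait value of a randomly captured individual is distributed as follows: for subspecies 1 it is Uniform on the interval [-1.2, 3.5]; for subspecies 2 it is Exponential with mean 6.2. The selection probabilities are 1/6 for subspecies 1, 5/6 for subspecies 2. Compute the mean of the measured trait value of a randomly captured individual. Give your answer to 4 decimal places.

Component means — 1: 1.15; 2: 6.2.
E[X] = 0.166667·1.15 + 0.833333·6.2 = 5.35833.

5.3583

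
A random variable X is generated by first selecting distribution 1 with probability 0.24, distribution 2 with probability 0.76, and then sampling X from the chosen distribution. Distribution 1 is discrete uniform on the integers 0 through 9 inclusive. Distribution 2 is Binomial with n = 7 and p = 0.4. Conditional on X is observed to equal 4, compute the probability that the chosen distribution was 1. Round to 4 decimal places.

Likelihoods P(X=4 | ·): 1: 0.1; 2: 0.193536.
Posterior ∝ prior × likelihood. Numerator for 1: 0.24·0.1 = 0.024.
Normalizing constant: 0.24·0.1 + 0.76·0.193536 = 0.171087.
P(1 | observation) = 0.024 / 0.171087 = 0.140279.

0.1403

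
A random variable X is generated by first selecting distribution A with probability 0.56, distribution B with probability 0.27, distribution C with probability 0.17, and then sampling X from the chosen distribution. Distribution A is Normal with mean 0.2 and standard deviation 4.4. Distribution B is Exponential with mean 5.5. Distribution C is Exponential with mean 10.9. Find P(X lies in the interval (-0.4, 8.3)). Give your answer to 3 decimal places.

0.593

Conditional on each component, P(-0.4 < X < 8.3): A: 0.521416; B: 0.778889; C: 0.53302.
By total probability, P(-0.4 < X < 8.3) = 0.56·0.521416 + 0.27·0.778889 + 0.17·0.53302 = 0.592906.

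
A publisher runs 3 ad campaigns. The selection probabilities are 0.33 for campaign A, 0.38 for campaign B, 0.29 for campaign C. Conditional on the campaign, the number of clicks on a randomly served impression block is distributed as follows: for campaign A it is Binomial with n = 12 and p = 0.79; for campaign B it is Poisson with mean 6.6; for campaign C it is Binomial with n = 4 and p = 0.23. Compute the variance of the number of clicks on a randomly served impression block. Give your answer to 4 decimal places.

14.9781

Per component, A: μ=9.48, E[X²]=91.8612; B: μ=6.6, E[X²]=50.16; C: μ=0.92, E[X²]=1.5548.
E[X] = 0.33·9.48 + 0.38·6.6 + 0.29·0.92 = 5.9032.
E[X²] = 0.33·91.8612 + 0.38·50.16 + 0.29·1.5548 = 49.8259.
Var(X) = E[X²] − (E[X])² = 49.8259 − 34.8478 = 14.9781.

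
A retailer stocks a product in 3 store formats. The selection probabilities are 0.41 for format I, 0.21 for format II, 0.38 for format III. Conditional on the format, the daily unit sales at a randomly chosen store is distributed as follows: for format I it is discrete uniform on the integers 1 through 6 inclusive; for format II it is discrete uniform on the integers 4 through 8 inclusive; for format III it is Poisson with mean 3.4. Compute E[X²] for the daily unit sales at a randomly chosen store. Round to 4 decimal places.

19.8831

For each component E[X²] = Var + (mean)², giving I: 15.1667; II: 38; III: 14.96.
Overall E[X²] = 0.41·15.1667 + 0.21·38 + 0.38·14.96 = 19.8831.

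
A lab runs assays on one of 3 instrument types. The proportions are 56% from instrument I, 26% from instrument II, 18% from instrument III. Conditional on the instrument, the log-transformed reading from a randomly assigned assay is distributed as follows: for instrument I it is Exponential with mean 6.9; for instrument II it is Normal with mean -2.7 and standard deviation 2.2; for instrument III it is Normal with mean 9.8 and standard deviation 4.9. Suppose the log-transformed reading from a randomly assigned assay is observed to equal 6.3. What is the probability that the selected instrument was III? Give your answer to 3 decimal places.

Likelihoods f(6.3 | ·): I: 0.0581596; II: 4.21126e-05; III: 0.0630848.
Posterior ∝ prior × likelihood. Numerator for III: 0.18·0.0630848 = 0.0113553.
Normalizing constant: 0.56·0.0581596 + 0.26·4.21126e-05 + 0.18·0.0630848 = 0.0439356.
P(III | observation) = 0.0113553 / 0.0439356 = 0.258453.

0.258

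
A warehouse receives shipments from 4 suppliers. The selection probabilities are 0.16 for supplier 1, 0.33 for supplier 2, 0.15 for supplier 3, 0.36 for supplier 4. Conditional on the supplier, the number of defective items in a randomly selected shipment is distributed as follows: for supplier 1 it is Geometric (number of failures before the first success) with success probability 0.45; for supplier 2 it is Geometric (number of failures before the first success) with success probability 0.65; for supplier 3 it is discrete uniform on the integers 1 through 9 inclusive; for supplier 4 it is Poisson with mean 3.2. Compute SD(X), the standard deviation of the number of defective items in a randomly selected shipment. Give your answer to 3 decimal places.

Per component, 1: μ=1.22222, E[X²]=4.20988; 2: μ=0.538462, E[X²]=1.11834; 3: μ=5, E[X²]=31.6667; 4: μ=3.2, E[X²]=13.44.
E[X] = 0.16·1.22222 + 0.33·0.538462 + 0.15·5 + 0.36·3.2 = 2.27525.
E[X²] = 0.16·4.20988 + 0.33·1.11834 + 0.15·31.6667 + 0.36·13.44 = 10.631.
Var(X) = E[X²] − (E[X])² = 10.631 − 5.17675 = 5.45428.
SD(X) = √5.45428 = 2.33544.

2.335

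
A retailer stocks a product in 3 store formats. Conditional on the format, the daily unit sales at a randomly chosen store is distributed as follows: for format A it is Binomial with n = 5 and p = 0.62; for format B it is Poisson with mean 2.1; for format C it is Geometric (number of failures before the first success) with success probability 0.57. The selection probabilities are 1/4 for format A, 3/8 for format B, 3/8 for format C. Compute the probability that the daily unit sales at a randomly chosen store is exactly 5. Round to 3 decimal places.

0.042

Conditional on each format, P(X = 5): A: 0.0916133; B: 0.041677; C: 0.00837948.
By total probability, P(X = 5) = 0.25·0.0916133 + 0.375·0.041677 + 0.375·0.00837948 = 0.0416745.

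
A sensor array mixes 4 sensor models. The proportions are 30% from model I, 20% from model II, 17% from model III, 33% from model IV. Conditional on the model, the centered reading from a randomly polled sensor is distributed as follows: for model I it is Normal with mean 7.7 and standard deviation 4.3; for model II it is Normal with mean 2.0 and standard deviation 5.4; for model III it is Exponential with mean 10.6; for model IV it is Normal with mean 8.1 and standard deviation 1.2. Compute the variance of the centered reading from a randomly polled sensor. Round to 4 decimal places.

Per component, I: μ=7.7, E[X²]=77.78; II: μ=2, E[X²]=33.16; III: μ=10.6, E[X²]=224.72; IV: μ=8.1, E[X²]=67.05.
E[X] = 0.3·7.7 + 0.2·2 + 0.17·10.6 + 0.33·8.1 = 7.185.
E[X²] = 0.3·77.78 + 0.2·33.16 + 0.17·224.72 + 0.33·67.05 = 90.2949.
Var(X) = E[X²] − (E[X])² = 90.2949 − 51.6242 = 38.6707.

38.6707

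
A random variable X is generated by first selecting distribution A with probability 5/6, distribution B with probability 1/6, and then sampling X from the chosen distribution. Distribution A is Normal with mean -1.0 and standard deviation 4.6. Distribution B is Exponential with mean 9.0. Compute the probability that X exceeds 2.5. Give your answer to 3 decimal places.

0.312

Conditional on each component, P(X > 2.5): A: 0.223367; B: 0.757465.
By total probability, P(X > 2.5) = 0.833333·0.223367 + 0.166667·0.757465 = 0.312384.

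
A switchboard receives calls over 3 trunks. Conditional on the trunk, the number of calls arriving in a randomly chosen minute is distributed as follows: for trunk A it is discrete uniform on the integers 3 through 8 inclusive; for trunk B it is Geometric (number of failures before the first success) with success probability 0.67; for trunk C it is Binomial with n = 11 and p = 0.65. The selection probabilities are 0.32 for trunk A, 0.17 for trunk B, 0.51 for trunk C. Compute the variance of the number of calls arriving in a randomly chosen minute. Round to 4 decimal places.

Per component, A: μ=5.5, E[X²]=33.1667; B: μ=0.492537, E[X²]=0.977723; C: μ=7.15, E[X²]=53.625.
E[X] = 0.32·5.5 + 0.17·0.492537 + 0.51·7.15 = 5.49023.
E[X²] = 0.32·33.1667 + 0.17·0.977723 + 0.51·53.625 = 38.1283.
Var(X) = E[X²] − (E[X])² = 38.1283 − 30.1426 = 7.98566.

7.9857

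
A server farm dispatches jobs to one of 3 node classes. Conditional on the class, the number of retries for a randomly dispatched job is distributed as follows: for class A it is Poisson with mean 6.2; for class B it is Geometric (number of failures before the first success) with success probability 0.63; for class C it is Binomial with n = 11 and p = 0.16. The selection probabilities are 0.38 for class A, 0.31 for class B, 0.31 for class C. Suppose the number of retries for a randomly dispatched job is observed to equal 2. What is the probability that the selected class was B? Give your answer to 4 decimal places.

0.2019

Likelihoods P(X=2 | ·): A: 0.0390057; B: 0.086247; C: 0.293168.
Posterior ∝ prior × likelihood. Numerator for B: 0.31·0.086247 = 0.0267366.
Normalizing constant: 0.38·0.0390057 + 0.31·0.086247 + 0.31·0.293168 = 0.132441.
P(B | observation) = 0.0267366 / 0.132441 = 0.201876.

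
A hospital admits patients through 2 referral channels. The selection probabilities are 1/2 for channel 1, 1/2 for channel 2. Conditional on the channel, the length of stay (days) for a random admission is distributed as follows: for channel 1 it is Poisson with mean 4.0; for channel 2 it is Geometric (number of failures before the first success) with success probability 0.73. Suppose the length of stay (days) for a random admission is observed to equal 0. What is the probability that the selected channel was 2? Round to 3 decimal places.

0.976

Likelihoods P(X=0 | ·): 1: 0.0183156; 2: 0.73.
Posterior ∝ prior × likelihood. Numerator for 2: 0.5·0.73 = 0.365.
Normalizing constant: 0.5·0.0183156 + 0.5·0.73 = 0.374158.
P(2 | observation) = 0.365 / 0.374158 = 0.975524.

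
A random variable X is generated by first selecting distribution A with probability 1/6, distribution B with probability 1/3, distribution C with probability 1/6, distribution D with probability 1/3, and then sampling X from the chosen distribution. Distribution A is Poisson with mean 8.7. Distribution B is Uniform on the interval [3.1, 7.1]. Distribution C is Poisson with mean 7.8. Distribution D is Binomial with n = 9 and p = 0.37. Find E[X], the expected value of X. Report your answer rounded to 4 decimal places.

Component means — A: 8.7; B: 5.1; C: 7.8; D: 3.33.
E[X] = 0.166667·8.7 + 0.333333·5.1 + 0.166667·7.8 + 0.333333·3.33 = 5.56.

5.5600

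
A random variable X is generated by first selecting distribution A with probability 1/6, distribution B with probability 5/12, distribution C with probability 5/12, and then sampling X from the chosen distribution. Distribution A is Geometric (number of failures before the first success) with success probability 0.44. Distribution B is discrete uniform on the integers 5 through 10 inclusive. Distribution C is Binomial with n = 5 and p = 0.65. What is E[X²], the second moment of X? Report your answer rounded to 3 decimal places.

30.280

For each component E[X²] = Var + (mean)², giving A: 4.5124; B: 59.1667; C: 11.7.
Overall E[X²] = 0.166667·4.5124 + 0.416667·59.1667 + 0.416667·11.7 = 30.2798.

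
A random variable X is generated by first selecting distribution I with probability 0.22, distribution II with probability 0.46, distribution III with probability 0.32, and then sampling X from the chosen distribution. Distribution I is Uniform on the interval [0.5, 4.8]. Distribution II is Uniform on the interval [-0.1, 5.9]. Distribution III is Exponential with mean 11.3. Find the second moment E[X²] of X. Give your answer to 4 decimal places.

For each component E[X²] = Var + (mean)², giving I: 8.56333; II: 11.41; III: 255.38.
Overall E[X²] = 0.22·8.56333 + 0.46·11.41 + 0.32·255.38 = 88.8541.

88.8541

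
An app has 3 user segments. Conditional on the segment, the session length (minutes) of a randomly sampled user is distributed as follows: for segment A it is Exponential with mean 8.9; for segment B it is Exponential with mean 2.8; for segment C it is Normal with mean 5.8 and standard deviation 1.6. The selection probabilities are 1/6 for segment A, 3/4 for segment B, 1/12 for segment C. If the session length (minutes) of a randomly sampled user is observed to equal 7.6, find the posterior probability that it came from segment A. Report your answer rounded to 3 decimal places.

0.217

Likelihoods f(7.6 | ·): A: 0.0478357; B: 0.0236615; C: 0.132423.
Posterior ∝ prior × likelihood. Numerator for A: 0.166667·0.0478357 = 0.00797261.
Normalizing constant: 0.166667·0.0478357 + 0.75·0.0236615 + 0.0833333·0.132423 = 0.036754.
P(A | observation) = 0.00797261 / 0.036754 = 0.216918.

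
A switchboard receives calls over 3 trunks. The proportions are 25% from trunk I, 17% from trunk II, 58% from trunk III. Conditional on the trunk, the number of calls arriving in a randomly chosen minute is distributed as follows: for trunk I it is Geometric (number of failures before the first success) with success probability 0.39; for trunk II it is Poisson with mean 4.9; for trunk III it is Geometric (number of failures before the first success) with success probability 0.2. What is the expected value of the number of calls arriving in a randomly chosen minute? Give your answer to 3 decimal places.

3.544

Component means — I: 1.5641; II: 4.9; III: 4.
E[X] = 0.25·1.5641 + 0.17·4.9 + 0.58·4 = 3.54403.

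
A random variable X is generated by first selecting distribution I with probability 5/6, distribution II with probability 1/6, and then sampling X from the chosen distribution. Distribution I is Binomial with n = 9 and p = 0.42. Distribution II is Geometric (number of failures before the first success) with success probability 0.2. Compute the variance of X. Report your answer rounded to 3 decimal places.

5.167

Per component, I: μ=3.78, E[X²]=16.4808; II: μ=4, E[X²]=36.
E[X] = 0.833333·3.78 + 0.166667·4 = 3.81667.
E[X²] = 0.833333·16.4808 + 0.166667·36 = 19.734.
Var(X) = E[X²] − (E[X])² = 19.734 − 14.5669 = 5.16706.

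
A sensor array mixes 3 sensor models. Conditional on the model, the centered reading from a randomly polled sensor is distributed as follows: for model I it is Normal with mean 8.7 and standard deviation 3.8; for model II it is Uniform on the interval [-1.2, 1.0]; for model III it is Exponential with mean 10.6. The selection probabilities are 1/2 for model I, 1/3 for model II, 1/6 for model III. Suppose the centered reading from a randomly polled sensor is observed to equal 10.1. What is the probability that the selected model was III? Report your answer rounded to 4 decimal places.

Likelihoods f(10.1 | ·): I: 0.0980962; II: 0; III: 0.0363819.
Posterior ∝ prior × likelihood. Numerator for III: 0.166667·0.0363819 = 0.00606365.
Normalizing constant: 0.5·0.0980962 + 0.333333·0 + 0.166667·0.0363819 = 0.0551117.
P(III | observation) = 0.00606365 / 0.0551117 = 0.110025.

0.1100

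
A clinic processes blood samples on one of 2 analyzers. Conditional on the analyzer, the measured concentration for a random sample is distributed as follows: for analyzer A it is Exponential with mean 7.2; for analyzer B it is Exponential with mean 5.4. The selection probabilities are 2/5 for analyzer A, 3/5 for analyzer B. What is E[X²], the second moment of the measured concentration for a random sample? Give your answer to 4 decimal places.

For each component E[X²] = Var + (mean)², giving A: 103.68; B: 58.32.
Overall E[X²] = 0.4·103.68 + 0.6·58.32 = 76.464.

76.4640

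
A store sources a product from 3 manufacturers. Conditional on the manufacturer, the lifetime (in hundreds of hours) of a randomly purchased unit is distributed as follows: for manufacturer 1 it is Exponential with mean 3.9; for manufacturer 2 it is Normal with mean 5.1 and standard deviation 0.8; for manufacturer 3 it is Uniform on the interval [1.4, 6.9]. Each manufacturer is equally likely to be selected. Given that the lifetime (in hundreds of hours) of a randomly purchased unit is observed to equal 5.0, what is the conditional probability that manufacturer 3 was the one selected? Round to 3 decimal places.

Likelihoods f(5.0 | ·): 1: 0.0711455; 2: 0.494797; 3: 0.181818.
Posterior ∝ prior × likelihood. Numerator for 3: 0.333333·0.181818 = 0.0606061.
Normalizing constant: 0.333333·0.0711455 + 0.333333·0.494797 + 0.333333·0.181818 = 0.249254.
P(3 | observation) = 0.0606061 / 0.249254 = 0.24315.

0.243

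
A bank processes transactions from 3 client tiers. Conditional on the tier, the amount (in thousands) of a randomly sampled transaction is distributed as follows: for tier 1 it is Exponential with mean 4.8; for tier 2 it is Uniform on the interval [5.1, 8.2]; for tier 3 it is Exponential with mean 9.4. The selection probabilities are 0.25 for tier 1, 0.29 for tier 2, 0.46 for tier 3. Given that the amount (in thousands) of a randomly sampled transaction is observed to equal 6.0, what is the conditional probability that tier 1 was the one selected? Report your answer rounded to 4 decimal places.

Likelihoods f(6.0 | ·): 1: 0.0596885; 2: 0.322581; 3: 0.0561905.
Posterior ∝ prior × likelihood. Numerator for 1: 0.25·0.0596885 = 0.0149221.
Normalizing constant: 0.25·0.0596885 + 0.29·0.322581 + 0.46·0.0561905 = 0.134318.
P(1 | observation) = 0.0149221 / 0.134318 = 0.111095.

0.1111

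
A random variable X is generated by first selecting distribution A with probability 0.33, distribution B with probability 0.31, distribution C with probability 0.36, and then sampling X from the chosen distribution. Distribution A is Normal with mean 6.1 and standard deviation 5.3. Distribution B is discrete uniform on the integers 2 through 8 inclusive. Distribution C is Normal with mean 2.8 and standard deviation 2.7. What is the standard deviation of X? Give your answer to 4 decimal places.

3.8848

Per component, A: μ=6.1, E[X²]=65.3; B: μ=5, E[X²]=29; C: μ=2.8, E[X²]=15.13.
E[X] = 0.33·6.1 + 0.31·5 + 0.36·2.8 = 4.571.
E[X²] = 0.33·65.3 + 0.31·29 + 0.36·15.13 = 35.9858.
Var(X) = E[X²] − (E[X])² = 35.9858 − 20.894 = 15.0918.
SD(X) = √15.0918 = 3.88481.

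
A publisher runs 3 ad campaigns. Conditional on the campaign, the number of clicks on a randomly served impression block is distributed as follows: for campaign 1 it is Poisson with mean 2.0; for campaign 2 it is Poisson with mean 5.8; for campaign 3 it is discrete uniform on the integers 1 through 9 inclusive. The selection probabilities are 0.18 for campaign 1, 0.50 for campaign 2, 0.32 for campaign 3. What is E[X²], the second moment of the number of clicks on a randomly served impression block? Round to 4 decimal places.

For each component E[X²] = Var + (mean)², giving 1: 6; 2: 39.44; 3: 31.6667.
Overall E[X²] = 0.18·6 + 0.5·39.44 + 0.32·31.6667 = 30.9333.

30.9333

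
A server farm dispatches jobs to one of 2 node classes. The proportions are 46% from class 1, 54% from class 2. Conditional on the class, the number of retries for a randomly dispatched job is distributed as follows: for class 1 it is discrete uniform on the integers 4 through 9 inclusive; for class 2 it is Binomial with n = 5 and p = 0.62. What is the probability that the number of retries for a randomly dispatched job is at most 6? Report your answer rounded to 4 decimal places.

Conditional on each class, P(X ≤ 6): 1: 0.5; 2: 1.
By total probability, P(X ≤ 6) = 0.46·0.5 + 0.54·1 = 0.77.

0.7700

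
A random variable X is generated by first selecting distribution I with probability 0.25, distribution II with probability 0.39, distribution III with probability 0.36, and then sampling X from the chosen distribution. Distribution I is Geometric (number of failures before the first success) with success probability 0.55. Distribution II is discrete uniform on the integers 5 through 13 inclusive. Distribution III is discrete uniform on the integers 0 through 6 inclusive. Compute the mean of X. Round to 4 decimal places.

4.7945

Component means — I: 0.818182; II: 9; III: 3.
E[X] = 0.25·0.818182 + 0.39·9 + 0.36·3 = 4.79455.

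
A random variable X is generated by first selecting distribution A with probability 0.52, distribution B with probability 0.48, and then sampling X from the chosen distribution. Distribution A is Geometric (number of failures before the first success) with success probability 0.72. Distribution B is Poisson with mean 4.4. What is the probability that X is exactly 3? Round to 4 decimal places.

Conditional on each component, P(X = 3): A: 0.0158054; B: 0.174305.
By total probability, P(X = 3) = 0.52·0.0158054 + 0.48·0.174305 = 0.0918855.

0.0919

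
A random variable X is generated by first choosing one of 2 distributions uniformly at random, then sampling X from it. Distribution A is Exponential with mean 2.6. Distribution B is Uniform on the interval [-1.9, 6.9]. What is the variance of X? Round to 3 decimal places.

Per component, A: μ=2.6, E[X²]=13.52; B: μ=2.5, E[X²]=12.7033.
E[X] = 0.5·2.6 + 0.5·2.5 = 2.55.
E[X²] = 0.5·13.52 + 0.5·12.7033 = 13.1117.
Var(X) = E[X²] − (E[X])² = 13.1117 − 6.5025 = 6.60917.

6.609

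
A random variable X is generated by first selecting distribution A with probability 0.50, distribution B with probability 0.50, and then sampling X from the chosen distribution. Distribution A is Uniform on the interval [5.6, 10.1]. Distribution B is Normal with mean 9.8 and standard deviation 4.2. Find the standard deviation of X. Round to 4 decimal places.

3.2580

Per component, A: μ=7.85, E[X²]=63.31; B: μ=9.8, E[X²]=113.68.
E[X] = 0.5·7.85 + 0.5·9.8 = 8.825.
E[X²] = 0.5·63.31 + 0.5·113.68 = 88.495.
Var(X) = E[X²] − (E[X])² = 88.495 − 77.8806 = 10.6144.
SD(X) = √10.6144 = 3.25797.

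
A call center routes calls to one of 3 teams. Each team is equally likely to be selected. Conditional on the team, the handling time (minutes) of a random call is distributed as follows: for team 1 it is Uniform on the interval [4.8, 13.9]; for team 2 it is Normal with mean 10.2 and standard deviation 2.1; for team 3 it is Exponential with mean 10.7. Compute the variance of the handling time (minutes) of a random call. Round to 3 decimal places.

Per component, 1: μ=9.35, E[X²]=94.3233; 2: μ=10.2, E[X²]=108.45; 3: μ=10.7, E[X²]=228.98.
E[X] = 0.333333·9.35 + 0.333333·10.2 + 0.333333·10.7 = 10.0833.
E[X²] = 0.333333·94.3233 + 0.333333·108.45 + 0.333333·228.98 = 143.918.
Var(X) = E[X²] − (E[X])² = 143.918 − 101.674 = 42.2442.

42.244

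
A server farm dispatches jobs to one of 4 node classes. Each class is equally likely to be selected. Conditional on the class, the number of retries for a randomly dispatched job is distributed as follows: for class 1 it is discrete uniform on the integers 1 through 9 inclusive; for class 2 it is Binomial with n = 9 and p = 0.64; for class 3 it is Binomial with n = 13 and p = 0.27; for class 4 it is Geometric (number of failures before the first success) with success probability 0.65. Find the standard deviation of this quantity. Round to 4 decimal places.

Per component, 1: μ=5, E[X²]=31.6667; 2: μ=5.76, E[X²]=35.2512; 3: μ=3.51, E[X²]=14.8824; 4: μ=0.538462, E[X²]=1.11834.
E[X] = 0.25·5 + 0.25·5.76 + 0.25·3.51 + 0.25·0.538462 = 3.70212.
E[X²] = 0.25·31.6667 + 0.25·35.2512 + 0.25·14.8824 + 0.25·1.11834 = 20.7297.
Var(X) = E[X²] − (E[X])² = 20.7297 − 13.7057 = 7.02399.
SD(X) = √7.02399 = 2.65028.

2.6503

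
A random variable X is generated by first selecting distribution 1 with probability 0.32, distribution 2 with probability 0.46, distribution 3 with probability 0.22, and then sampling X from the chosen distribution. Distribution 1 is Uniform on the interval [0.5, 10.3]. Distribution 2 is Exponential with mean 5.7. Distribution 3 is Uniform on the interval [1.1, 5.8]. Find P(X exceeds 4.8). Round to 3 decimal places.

0.425

Conditional on each component, P(X > 4.8): 1: 0.561224; 2: 0.430803; 3: 0.212766.
By total probability, P(X > 4.8) = 0.32·0.561224 + 0.46·0.430803 + 0.22·0.212766 = 0.42457.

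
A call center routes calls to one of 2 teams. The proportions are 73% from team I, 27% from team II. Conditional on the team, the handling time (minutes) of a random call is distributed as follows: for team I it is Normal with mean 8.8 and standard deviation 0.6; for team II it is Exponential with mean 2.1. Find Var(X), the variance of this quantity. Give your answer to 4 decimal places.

10.3013

Per component, I: μ=8.8, E[X²]=77.8; II: μ=2.1, E[X²]=8.82.
E[X] = 0.73·8.8 + 0.27·2.1 = 6.991.
E[X²] = 0.73·77.8 + 0.27·8.82 = 59.1754.
Var(X) = E[X²] − (E[X])² = 59.1754 − 48.8741 = 10.3013.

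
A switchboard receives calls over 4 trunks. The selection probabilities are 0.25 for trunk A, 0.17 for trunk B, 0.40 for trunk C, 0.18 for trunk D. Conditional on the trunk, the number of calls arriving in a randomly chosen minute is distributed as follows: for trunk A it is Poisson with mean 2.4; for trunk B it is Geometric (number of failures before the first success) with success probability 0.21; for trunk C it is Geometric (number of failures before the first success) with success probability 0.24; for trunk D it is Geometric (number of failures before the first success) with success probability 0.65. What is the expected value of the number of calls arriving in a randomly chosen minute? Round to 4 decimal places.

2.6031

Component means — A: 2.4; B: 3.7619; C: 3.16667; D: 0.538462.
E[X] = 0.25·2.4 + 0.17·3.7619 + 0.4·3.16667 + 0.18·0.538462 = 2.60311.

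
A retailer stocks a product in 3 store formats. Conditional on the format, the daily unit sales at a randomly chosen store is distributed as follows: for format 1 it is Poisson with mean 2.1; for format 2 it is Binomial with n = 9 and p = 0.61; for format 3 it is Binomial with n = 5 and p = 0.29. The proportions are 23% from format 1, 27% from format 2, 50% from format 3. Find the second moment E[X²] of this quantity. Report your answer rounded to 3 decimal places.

11.779

For each component E[X²] = Var + (mean)², giving 1: 6.51; 2: 32.2812; 3: 3.132.
Overall E[X²] = 0.23·6.51 + 0.27·32.2812 + 0.5·3.132 = 11.7792.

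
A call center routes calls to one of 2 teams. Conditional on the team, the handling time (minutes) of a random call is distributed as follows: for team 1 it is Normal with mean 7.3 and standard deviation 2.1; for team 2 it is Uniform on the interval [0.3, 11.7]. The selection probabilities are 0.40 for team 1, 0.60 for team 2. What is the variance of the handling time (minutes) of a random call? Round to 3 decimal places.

Per component, 1: μ=7.3, E[X²]=57.7; 2: μ=6, E[X²]=46.83.
E[X] = 0.4·7.3 + 0.6·6 = 6.52.
E[X²] = 0.4·57.7 + 0.6·46.83 = 51.178.
Var(X) = E[X²] − (E[X])² = 51.178 − 42.5104 = 8.6676.

8.668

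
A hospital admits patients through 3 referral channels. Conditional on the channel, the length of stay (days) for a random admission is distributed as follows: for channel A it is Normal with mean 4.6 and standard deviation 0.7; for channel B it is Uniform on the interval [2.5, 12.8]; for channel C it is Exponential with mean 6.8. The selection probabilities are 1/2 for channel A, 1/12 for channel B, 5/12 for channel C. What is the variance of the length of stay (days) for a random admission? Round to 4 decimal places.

21.6694

Per component, A: μ=4.6, E[X²]=21.65; B: μ=7.65, E[X²]=67.3633; C: μ=6.8, E[X²]=92.48.
E[X] = 0.5·4.6 + 0.0833333·7.65 + 0.416667·6.8 = 5.77083.
E[X²] = 0.5·21.65 + 0.0833333·67.3633 + 0.416667·92.48 = 54.9719.
Var(X) = E[X²] − (E[X])² = 54.9719 − 33.3025 = 21.6694.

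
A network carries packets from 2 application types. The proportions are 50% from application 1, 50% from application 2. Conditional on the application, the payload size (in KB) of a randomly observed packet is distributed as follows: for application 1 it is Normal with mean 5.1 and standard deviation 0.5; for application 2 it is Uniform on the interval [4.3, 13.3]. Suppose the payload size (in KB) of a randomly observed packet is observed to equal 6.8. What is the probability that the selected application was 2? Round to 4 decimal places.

0.9783

Likelihoods f(6.8 | ·): 1: 0.00246444; 2: 0.111111.
Posterior ∝ prior × likelihood. Numerator for 2: 0.5·0.111111 = 0.0555556.
Normalizing constant: 0.5·0.00246444 + 0.5·0.111111 = 0.0567878.
P(2 | observation) = 0.0555556 / 0.0567878 = 0.978301.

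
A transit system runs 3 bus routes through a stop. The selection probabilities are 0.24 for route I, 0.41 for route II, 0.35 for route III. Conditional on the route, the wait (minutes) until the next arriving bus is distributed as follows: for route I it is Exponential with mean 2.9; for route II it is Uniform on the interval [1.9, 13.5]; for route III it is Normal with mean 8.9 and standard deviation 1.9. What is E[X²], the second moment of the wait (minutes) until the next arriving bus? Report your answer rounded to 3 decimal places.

61.930

For each component E[X²] = Var + (mean)², giving I: 16.82; II: 70.5033; III: 82.82.
Overall E[X²] = 0.24·16.82 + 0.41·70.5033 + 0.35·82.82 = 61.9302.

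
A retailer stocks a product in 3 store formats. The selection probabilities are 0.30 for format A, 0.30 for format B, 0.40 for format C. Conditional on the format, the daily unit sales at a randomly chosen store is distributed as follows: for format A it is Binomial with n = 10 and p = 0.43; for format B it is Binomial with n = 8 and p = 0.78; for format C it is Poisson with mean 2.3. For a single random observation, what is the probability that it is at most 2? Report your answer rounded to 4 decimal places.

Conditional on each format, P(X ≤ 2): A: 0.123646; B: 0.00209258; C: 0.596039.
By total probability, P(X ≤ 2) = 0.3·0.123646 + 0.3·0.00209258 + 0.4·0.596039 = 0.276137.

0.2761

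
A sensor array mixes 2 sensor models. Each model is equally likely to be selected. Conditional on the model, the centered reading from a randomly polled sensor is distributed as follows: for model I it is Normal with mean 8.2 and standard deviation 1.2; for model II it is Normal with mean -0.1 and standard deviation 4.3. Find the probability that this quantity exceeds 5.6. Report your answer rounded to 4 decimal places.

Conditional on each model, P(X > 5.6): I: 0.98487; II: 0.0924892.
By total probability, P(X > 5.6) = 0.5·0.98487 + 0.5·0.0924892 = 0.53868.

0.5387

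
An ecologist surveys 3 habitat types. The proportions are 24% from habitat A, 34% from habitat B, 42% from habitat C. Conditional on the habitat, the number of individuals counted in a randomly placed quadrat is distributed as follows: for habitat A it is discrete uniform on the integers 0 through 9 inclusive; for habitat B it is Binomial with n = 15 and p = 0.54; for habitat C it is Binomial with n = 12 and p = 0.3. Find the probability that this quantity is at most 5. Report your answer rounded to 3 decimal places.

Conditional on each habitat, P(X ≤ 5): A: 0.6; B: 0.0889995; C: 0.882151.
By total probability, P(X ≤ 5) = 0.24·0.6 + 0.34·0.0889995 + 0.42·0.882151 = 0.544763.

0.545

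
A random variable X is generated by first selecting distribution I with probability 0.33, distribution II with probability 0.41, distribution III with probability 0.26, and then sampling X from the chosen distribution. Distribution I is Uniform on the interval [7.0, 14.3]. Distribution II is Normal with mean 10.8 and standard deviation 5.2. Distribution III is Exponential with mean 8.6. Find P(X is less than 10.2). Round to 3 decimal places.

0.511

Conditional on each component, P(X < 10.2): I: 0.438356; II: 0.45407; III: 0.694574.
By total probability, P(X < 10.2) = 0.33·0.438356 + 0.41·0.45407 + 0.26·0.694574 = 0.511415.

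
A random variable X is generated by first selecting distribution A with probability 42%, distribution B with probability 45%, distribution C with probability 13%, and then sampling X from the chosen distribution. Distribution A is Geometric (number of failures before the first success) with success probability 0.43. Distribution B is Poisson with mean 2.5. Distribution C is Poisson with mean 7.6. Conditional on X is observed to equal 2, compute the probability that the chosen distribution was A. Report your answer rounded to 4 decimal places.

Likelihoods P(X=2 | ·): A: 0.139707; B: 0.256516; C: 0.014453.
Posterior ∝ prior × likelihood. Numerator for A: 0.42·0.139707 = 0.0586769.
Normalizing constant: 0.42·0.139707 + 0.45·0.256516 + 0.13·0.014453 = 0.175988.
P(A | observation) = 0.0586769 / 0.175988 = 0.333415.

0.3334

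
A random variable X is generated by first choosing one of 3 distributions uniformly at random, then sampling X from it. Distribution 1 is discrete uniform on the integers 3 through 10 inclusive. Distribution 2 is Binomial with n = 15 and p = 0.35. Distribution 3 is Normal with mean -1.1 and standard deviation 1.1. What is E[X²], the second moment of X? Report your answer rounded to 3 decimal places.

For each component E[X²] = Var + (mean)², giving 1: 47.5; 2: 30.975; 3: 2.42.
Overall E[X²] = 0.333333·47.5 + 0.333333·30.975 + 0.333333·2.42 = 26.965.

26.965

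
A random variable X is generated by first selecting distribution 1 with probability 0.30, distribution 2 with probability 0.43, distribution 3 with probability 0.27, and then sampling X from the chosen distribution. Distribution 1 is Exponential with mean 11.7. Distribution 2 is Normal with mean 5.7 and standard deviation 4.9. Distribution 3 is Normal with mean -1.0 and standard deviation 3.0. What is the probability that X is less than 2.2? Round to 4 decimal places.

0.3849

Conditional on each component, P(X < 2.2): 1: 0.171414; 2: 0.237525; 3: 0.856939.
By total probability, P(X < 2.2) = 0.3·0.171414 + 0.43·0.237525 + 0.27·0.856939 = 0.384933.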